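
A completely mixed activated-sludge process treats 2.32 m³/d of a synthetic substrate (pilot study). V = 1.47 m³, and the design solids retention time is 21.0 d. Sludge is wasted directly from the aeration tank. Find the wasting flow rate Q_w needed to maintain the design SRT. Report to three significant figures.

Q_w ≈ 0.0700 m³/d

For wasting at MLVSS concentration, Q_w = V/θ_c = 1.470/21.0 = 0.07000 m³/d.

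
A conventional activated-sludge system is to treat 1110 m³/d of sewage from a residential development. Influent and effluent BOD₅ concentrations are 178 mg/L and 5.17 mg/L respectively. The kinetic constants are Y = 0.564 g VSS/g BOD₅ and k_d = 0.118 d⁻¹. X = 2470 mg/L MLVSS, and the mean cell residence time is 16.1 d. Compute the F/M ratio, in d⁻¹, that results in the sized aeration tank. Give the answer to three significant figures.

Rearranging the biomass balance for a CMAS with decay, V = Y·Q·ΔS·θ_c / [X·(1+k_d θ_c)] = 0.564 × 1110 × (178 − 5.17) × 16.1 / [2470 × (1 + 0.118 × 16.1)] = 1.74×10^6 / 7163 = 243.2 m³.
Food-to-microorganism ratio F/M = Q S₀ / (V X) = 1110 × 178 / (243.2 × 2470) = 0.3289 d⁻¹.

F/M ≈ 0.329 d⁻¹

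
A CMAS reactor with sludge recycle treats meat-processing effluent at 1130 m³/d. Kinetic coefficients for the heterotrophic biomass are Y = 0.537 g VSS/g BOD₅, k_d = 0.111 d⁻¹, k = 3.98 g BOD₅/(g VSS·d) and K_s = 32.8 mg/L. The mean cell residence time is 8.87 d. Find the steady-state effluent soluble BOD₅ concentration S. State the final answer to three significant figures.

S ≈ 3.84 mg/L

From the Monod/SRT balance for a CMAS, S = K_s·(1+k_d θ_c)/[θ_c·(Y k − k_d) − 1] = 32.8 × (1 + 0.111 × 8.87) / [8.87 × (0.537 × 3.98 − 0.111) − 1] = 65.09 / 16.97 = 3.835 mg/L.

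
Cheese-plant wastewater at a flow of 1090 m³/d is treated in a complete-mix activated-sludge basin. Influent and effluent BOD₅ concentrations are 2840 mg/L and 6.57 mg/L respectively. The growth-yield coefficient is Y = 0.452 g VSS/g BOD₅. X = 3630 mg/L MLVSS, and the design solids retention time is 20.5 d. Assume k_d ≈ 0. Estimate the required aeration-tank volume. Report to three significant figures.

With k_d = 0 the design equation reduces to V = Y Q (S₀−S) θ_c / X = 0.452 × 1090 × (2840 − 6.57) × 20.5 / 3630 = 7884 m³.

V ≈ 7880 m³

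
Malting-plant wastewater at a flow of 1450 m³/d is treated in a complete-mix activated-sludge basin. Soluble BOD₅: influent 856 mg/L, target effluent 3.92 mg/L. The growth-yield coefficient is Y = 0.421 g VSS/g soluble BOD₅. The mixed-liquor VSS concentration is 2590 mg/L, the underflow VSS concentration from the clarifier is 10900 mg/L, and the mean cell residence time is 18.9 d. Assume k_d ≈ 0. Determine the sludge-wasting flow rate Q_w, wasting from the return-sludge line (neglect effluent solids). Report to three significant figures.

Biomass mass balance (decay neglected): V·X = Y·Q·(S₀ − S)·θ_c, so V = 0.421 × 1450 × (856 − 3.92) × 18.9 / 2590 = 3796 m³.
θ_c = V·X/(Q_w·X_r) when wasting from the recycle, so Q_w = V·X/(θ_c·X_r) = 3796 × 2590 / (18.9 × 10900) = 47.72 m³/d.

Q_w ≈ 47.7 m³/d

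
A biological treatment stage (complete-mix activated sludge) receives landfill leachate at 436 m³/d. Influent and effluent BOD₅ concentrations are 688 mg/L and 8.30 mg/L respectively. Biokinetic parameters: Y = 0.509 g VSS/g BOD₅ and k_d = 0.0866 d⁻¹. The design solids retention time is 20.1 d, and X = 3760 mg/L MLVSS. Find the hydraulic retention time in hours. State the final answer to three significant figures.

τ ≈ 16.2 h

Steady-state biomass mass balance: V·X·(1 + k_d·θ_c) = Y·Q·(S₀ − S)·θ_c, so V = 0.509 × 436 × (688 − 8.30) × 20.1 / [3760 × (1 + 0.0866 × 20.1)] = 3.03×10^6 / 10305 = 294.2 m³.
Hydraulic retention time τ = V/Q = 294.2 / 436 = 0.6748 d = 16.20 h.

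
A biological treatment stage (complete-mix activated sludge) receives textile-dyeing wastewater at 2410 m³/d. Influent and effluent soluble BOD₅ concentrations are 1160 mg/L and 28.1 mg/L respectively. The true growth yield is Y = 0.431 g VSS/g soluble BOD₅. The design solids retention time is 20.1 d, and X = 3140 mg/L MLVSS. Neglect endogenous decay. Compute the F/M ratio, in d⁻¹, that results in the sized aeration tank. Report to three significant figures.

With k_d = 0 the design equation reduces to V = Y Q (S₀−S) θ_c / X = 0.431 × 2410 × (1160 − 28.1) × 20.1 / 3140 = 7526 m³.
F/M = Q·S₀ / (V·X) = 2410 × 1160 / (7526 × 3140) = 0.1183 g soluble BOD₅·(g VSS·d)⁻¹.

F/M ≈ 0.118 d⁻¹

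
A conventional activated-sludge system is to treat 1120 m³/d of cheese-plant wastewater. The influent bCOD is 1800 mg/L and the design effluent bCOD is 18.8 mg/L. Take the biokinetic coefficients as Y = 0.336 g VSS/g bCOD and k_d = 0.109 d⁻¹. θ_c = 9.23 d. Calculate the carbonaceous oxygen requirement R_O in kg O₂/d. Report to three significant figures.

Y_obs = Y / (1 + k_d θ_c) = 0.336 / (1 + 0.109 × 9.23) = 0.336 / 2.006 = 0.1675.
Substrate removed = Q·(S₀ − S) = 1120 m³/d × (1800 − 18.8) g/m³ = 1.99×10^6 g/d = 1995 kg/d.
P_X = Y_obs·Q·(S₀ − S) = 0.1675 × 1995 = 334.1 kg VSS/d.
Carbonaceous O₂ demand = substrate oxidised − cell-mass equivalent = 1995 − 1.42 × 334.1 = 1520 kg O₂/d.

R_O ≈ 1520 kg O₂/d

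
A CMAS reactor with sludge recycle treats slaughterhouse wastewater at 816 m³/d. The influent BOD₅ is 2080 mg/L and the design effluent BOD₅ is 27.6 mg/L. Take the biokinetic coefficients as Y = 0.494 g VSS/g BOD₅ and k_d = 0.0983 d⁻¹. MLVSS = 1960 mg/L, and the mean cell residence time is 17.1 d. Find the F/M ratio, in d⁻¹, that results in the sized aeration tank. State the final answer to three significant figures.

F/M ≈ 0.322 d⁻¹

From the SRT design equation V = Y Q (S₀−S) θ_c / [X (1 + k_d θ_c)] = 0.494 × 816 × (2080 − 27.6) × 17.1 / [1960 × (1 + 0.0983 × 17.1)] = 1.41×10^7 / 5255 = 2692 m³.
Food-to-microorganism ratio F/M = Q S₀ / (V X) = 816 × 2080 / (2692 × 1960) = 0.3216 d⁻¹.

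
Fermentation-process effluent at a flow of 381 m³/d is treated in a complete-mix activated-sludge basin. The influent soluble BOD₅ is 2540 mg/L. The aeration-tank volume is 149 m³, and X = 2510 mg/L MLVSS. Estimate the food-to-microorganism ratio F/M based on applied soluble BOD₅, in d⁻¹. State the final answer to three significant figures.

F/M ≈ 2.59 d⁻¹

Food-to-microorganism ratio F/M = Q S₀ / (V X) = 381 × 2540 / (149.0 × 2510) = 2.588 d⁻¹.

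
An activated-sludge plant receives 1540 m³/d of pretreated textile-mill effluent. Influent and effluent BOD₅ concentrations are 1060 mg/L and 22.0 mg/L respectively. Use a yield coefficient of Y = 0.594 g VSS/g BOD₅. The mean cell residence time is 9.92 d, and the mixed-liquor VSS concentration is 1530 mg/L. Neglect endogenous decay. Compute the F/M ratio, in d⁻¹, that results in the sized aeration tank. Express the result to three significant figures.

F/M ≈ 0.173 d⁻¹

With k_d = 0 the design equation reduces to V = Y Q (S₀−S) θ_c / X = 0.594 × 1540 × (1060 − 22.0) × 9.92 / 1530 = 6156 m³.
F/M = applied load / biomass = Q·S₀/(V·X) = 1540 × 1060 / (6156 × 1530) = 0.1733 d⁻¹.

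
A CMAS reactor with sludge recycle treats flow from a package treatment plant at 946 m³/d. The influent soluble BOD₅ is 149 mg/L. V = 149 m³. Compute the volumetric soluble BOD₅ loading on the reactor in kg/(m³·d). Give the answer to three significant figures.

Applied soluble BOD₅ load per unit volume = Q·S₀/V = (946 × 149/1000)/149.0 = 0.9460 kg soluble BOD₅·m⁻³·d⁻¹.

L_v ≈ 0.946 kg soluble BOD₅/(m³·d)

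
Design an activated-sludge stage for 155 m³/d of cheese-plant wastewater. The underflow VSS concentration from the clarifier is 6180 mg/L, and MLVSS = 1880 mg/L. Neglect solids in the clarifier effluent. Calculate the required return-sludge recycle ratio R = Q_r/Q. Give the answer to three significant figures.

Solids balance on the clarifier gives (1+R)X = R·X_r, so R = X/(X_r − X) = 1880 / (6180 − 1880) = 0.4372.

R ≈ 0.437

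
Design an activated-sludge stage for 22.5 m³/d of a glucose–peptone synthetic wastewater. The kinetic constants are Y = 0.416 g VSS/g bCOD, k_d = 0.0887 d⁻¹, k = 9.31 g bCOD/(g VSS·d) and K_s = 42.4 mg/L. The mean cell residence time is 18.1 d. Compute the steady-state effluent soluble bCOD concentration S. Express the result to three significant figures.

Effluent substrate depends only on kinetics and SRT: S = K_s(1 + k_d θ_c) / [θ_c(Yk − k_d) − 1] = 42.4 × (1 + 0.0887 × 18.1) / [18.1 × (0.416 × 9.31 − 0.0887) − 1] = 110.5 / 67.50 = 1.637 mg/L.

S ≈ 1.64 mg/L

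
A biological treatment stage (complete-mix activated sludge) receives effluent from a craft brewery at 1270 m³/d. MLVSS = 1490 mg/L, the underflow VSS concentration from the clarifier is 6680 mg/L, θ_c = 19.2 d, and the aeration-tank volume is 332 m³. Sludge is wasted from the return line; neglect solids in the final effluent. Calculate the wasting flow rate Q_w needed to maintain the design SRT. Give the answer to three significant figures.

Q_w ≈ 3.86 m³/d

Q_w = (V·X)/(θ_c X_r) = 332.0 × 1490 / (19.2 × 6680) = 3.857 m³/d.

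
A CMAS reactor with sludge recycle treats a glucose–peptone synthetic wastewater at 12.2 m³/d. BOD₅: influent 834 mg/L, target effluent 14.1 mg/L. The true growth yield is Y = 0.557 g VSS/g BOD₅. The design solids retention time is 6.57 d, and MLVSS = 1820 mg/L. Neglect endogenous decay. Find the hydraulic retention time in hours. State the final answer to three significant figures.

With k_d = 0 the design equation reduces to V = Y Q (S₀−S) θ_c / X = 0.557 × 12.2 × (834 − 14.1) × 6.57 / 1820 = 20.11 m³.
Hydraulic retention time τ = V/Q = 20.11 / 12.2 = 1.649 d = 39.57 h.

τ ≈ 39.6 h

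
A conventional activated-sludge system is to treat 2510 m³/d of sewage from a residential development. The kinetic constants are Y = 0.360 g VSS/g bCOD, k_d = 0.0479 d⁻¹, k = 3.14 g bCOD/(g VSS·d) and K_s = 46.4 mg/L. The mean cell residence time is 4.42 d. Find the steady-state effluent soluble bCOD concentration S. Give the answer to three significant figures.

S ≈ 14.9 mg/L

For a completely mixed reactor with recycle the Lawrence–McCarty relation gives S = K_s·(1 + k_d·θ_c) / [θ_c·(Y·k − k_d) − 1] = 46.4 × (1 + 0.0479 × 4.42) / [4.42 × (0.360 × 3.14 − 0.0479) − 1] = 56.22 / 3.785 = 14.86 mg/L.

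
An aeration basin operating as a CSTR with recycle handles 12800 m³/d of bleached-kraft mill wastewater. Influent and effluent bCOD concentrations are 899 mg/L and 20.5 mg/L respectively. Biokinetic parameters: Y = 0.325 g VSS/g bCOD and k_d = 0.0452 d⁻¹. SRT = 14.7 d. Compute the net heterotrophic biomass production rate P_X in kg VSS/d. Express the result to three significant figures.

P_X ≈ 2200 kg VSS/d

Y_obs = Y / (1 + k_d θ_c) = 0.325 / (1 + 0.0452 × 14.7) = 0.325 / 1.664 = 0.1953.
Mass of bCOD removed per day: Q(S₀ − S) = 12800 × 878.5 g/m³ = 11245 kg/d.
Net biomass production P_X = Y_obs × Q·(S₀ − S) = 0.1953 × 11245 = 2196 kg VSS/d.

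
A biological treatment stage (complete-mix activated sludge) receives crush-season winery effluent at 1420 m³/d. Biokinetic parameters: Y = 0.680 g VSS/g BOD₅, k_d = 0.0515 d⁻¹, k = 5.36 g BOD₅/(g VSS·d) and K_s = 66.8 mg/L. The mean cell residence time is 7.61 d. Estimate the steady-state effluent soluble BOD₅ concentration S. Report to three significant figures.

S ≈ 3.53 mg/L

Effluent substrate depends only on kinetics and SRT: S = K_s(1 + k_d θ_c) / [θ_c(Yk − k_d) − 1] = 66.8 × (1 + 0.0515 × 7.61) / [7.61 × (0.680 × 5.36 − 0.0515) − 1] = 92.98 / 26.35 = 3.529 mg/L.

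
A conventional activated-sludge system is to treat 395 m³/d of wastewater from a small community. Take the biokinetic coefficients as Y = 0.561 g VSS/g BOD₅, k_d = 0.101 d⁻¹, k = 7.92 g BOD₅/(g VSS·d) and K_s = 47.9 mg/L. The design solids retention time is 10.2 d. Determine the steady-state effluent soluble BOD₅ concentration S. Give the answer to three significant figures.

S ≈ 2.25 mg/L

From the Monod/SRT balance for a CMAS, S = K_s·(1+k_d θ_c)/[θ_c·(Y k − k_d) − 1] = 47.9 × (1 + 0.101 × 10.2) / [10.2 × (0.561 × 7.92 − 0.101) − 1] = 97.25 / 43.29 = 2.246 mg/L.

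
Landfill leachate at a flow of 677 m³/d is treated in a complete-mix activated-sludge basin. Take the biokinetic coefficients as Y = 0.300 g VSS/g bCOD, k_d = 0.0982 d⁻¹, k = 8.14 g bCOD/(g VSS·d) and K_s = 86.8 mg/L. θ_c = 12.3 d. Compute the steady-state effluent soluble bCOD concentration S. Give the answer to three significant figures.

S ≈ 6.89 mg/L

For a completely mixed reactor with recycle the Lawrence–McCarty relation gives S = K_s·(1 + k_d·θ_c) / [θ_c·(Y·k − k_d) − 1] = 86.8 × (1 + 0.0982 × 12.3) / [12.3 × (0.300 × 8.14 − 0.0982) − 1] = 191.6 / 27.83 = 6.886 mg/L.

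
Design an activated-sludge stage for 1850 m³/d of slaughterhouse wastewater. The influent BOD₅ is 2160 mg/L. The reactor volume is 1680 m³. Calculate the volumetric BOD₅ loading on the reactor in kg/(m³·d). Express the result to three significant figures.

L_v ≈ 2.38 kg BOD₅/(m³·d)

Volumetric loading L_v = Q·S₀ / V = 1850 × 2160 g/m³ / 1680 m³ = 2379 g/(m³·d) = 2.379 kg BOD₅/(m³·d).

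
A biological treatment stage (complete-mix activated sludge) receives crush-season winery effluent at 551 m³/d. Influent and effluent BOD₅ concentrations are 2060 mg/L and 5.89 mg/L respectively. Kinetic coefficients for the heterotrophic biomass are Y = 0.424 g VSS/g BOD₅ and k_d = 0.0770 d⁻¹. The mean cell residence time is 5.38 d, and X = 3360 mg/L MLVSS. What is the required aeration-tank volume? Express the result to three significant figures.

From the SRT design equation V = Y Q (S₀−S) θ_c / [X (1 + k_d θ_c)] = 0.424 × 551 × (2060 − 5.89) × 5.38 / [3360 × (1 + 0.0770 × 5.38)] = 2.58×10^6 / 4752 = 543.3 m³.

V ≈ 543 m³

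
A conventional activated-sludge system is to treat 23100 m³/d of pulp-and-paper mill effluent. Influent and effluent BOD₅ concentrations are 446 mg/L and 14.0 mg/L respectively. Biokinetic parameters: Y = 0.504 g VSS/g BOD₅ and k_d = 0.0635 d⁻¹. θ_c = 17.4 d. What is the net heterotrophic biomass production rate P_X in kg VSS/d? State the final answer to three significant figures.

The observed yield is Y_obs = Y/(1 + k_d·θ_c) = 0.504 / (1 + 0.0635 × 17.4) = 0.504 / 2.105 = 0.2394 g VSS per g BOD₅ removed.
Mass of BOD₅ removed per day: Q(S₀ − S) = 23100 × 432.0 g/m³ = 9979 kg/d.
Net biomass production P_X = Y_obs × Q·(S₀ − S) = 0.2394 × 9979 = 2389 kg VSS/d.

P_X ≈ 2390 kg VSS/d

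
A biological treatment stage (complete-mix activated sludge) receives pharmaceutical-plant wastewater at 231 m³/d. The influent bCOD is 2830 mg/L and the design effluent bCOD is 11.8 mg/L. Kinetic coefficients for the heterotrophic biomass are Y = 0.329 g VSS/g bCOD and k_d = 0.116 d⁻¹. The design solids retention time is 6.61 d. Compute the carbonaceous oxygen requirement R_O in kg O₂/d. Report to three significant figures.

R_O ≈ 479 kg O₂/d

Observed yield with endogenous decay: Y_obs = Y / (1 + k_d·θ_c) = 0.329 / (1 + 0.116 × 6.61) = 0.329 / 1.767 = 0.1862 g VSS/g bCOD.
ΔS = 2830 − 11.8 = 2818 mg/L, so the substrate removal rate is 231 × 2818/1000 = 651.0 kg bCOD/d.
Biomass synthesised: P_X = Y_obs × 651.0 = 121.2 kg VSS/d.
R_O = Q·(S₀ − S) − 1.42·P_X = 651.0 − 1.42 × 121.2 = 478.9 kg O₂/d.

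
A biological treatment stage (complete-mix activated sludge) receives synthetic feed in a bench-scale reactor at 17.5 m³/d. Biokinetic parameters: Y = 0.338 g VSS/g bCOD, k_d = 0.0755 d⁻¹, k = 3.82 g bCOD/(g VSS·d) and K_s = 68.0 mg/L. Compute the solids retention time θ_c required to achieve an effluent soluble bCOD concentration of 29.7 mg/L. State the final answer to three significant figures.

θ_c ≈ 3.15 d

Specific growth rate at S = 29.7 mg/L: μ = YkS/(K_s+S) = 0.338·3.82·29.7/(68.0+29.7) = 0.3925 d⁻¹.
1/θ_c = 0.3925 − 0.0755 = 0.3170 d⁻¹, so θ_c = 3.155 d.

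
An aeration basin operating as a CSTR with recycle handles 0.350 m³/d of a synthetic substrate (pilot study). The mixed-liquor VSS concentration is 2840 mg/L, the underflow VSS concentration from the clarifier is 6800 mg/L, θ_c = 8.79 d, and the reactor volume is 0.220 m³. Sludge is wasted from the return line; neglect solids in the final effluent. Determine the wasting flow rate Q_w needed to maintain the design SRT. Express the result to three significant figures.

Q_w ≈ 0.0105 m³/d

Wasting from the return line (neglecting effluent solids): Q_w = V·X / (θ_c·X_r) = 0.2200 × 2840 / (8.79 × 6800) = 0.01045 m³/d.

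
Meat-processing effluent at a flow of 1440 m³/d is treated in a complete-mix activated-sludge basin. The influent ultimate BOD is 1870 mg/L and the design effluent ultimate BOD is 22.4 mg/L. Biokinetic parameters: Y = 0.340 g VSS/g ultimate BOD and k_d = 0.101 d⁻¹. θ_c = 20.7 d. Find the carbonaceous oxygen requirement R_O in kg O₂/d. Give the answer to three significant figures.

R_O ≈ 2240 kg O₂/d

Correct the yield for decay: Y_obs = Y/(1 + k_d θ_c) = 0.340 / (1 + 0.101 × 20.7) = 0.340 / 3.091 = 0.1100.
ΔS = 1870 − 22.4 = 1848 mg/L, so the substrate removal rate is 1440 × 1848/1000 = 2661 kg ultimate BOD/d.
Net sludge production P_X = 0.1100 × 2661 = 292.7 kg VSS/d.
Carbonaceous O₂ demand = substrate oxidised − cell-mass equivalent = 2661 − 1.42 × 292.7 = 2245 kg O₂/d.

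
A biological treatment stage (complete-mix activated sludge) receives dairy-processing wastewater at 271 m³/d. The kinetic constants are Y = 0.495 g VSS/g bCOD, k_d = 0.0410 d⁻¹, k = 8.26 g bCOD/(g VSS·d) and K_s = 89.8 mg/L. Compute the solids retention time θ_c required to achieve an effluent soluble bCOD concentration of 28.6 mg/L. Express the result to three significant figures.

From 1/θ_c = Y·k·S/(K_s + S) − k_d: Y·k·S/(K_s+S) = 0.495 × 8.26 × 28.6 / (89.8 + 28.6) = 0.9876 d⁻¹.
θ_c = 1/(μ − k_d) = 1/(0.9876 − 0.0410) = 1/0.9466 = 1.056 d.

θ_c ≈ 1.06 d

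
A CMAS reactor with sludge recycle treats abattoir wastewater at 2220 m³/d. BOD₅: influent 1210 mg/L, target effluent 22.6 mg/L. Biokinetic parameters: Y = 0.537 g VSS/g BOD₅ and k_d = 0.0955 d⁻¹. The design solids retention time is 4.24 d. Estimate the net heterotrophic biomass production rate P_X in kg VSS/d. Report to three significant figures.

The observed yield is Y_obs = Y/(1 + k_d·θ_c) = 0.537 / (1 + 0.0955 × 4.24) = 0.537 / 1.405 = 0.3822 g VSS per g BOD₅ removed.
Mass of BOD₅ removed per day: Q(S₀ − S) = 2220 × 1187 g/m³ = 2636 kg/d.
Biomass produced: P_X = Y_obs·Q·ΔS = 0.3822 × 2636 ≈ 1008 kg VSS/d.

P_X ≈ 1010 kg VSS/d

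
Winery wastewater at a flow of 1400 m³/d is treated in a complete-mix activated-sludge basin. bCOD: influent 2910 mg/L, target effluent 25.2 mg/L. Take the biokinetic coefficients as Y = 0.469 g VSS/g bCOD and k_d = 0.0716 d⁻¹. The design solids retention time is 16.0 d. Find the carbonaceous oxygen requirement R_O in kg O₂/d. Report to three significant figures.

The observed yield is Y_obs = Y/(1 + k_d·θ_c) = 0.469 / (1 + 0.0716 × 16.0) = 0.469 / 2.146 = 0.2186 g VSS per g bCOD removed.
Substrate removed = Q·(S₀ − S) = 1400 m³/d × (2910 − 25.2) g/m³ = 4.04×10^6 g/d = 4039 kg/d.
Biomass synthesised: P_X = Y_obs × 4039 = 882.8 kg VSS/d.
R_O = Q·ΔS − 1.42 P_X = 4039 − 1254 = 2785 kg O₂/d.

R_O ≈ 2790 kg O₂/d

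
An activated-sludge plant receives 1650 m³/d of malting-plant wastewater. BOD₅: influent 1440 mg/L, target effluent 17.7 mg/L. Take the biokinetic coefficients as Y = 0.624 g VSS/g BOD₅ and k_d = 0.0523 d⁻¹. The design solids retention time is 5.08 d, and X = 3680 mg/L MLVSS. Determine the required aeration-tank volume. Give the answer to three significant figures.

V ≈ 1600 m³

Steady-state biomass mass balance: V·X·(1 + k_d·θ_c) = Y·Q·(S₀ − S)·θ_c, so V = 0.624 × 1650 × (1440 − 17.7) × 5.08 / [3680 × (1 + 0.0523 × 5.08)] = 7.44×10^6 / 4658 = 1597 m³.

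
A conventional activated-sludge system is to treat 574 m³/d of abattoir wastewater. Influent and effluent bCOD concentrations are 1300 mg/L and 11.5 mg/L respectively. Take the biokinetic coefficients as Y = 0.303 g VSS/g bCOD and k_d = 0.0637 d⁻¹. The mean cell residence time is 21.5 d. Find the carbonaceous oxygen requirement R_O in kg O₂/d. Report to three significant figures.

Observed yield with endogenous decay: Y_obs = Y / (1 + k_d·θ_c) = 0.303 / (1 + 0.0637 × 21.5) = 0.303 / 2.370 = 0.1279 g VSS/g bCOD.
Mass of bCOD removed per day: Q(S₀ − S) = 574 × 1288 g/m³ = 739.6 kg/d.
Biomass synthesised: P_X = Y_obs × 739.6 = 94.57 kg VSS/d.
Carbonaceous O₂ demand = substrate oxidised − cell-mass equivalent = 739.6 − 1.42 × 94.57 = 605.3 kg O₂/d.

R_O ≈ 605 kg O₂/d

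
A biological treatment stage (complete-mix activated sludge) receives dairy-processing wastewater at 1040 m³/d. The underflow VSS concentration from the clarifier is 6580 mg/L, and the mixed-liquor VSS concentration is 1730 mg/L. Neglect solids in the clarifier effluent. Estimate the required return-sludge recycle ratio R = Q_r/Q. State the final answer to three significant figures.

Mass balance around the secondary clarifier (neglecting effluent solids): R = X / (X_r − X) = 1730 / (6580 − 1730) = 0.3567.

R ≈ 0.357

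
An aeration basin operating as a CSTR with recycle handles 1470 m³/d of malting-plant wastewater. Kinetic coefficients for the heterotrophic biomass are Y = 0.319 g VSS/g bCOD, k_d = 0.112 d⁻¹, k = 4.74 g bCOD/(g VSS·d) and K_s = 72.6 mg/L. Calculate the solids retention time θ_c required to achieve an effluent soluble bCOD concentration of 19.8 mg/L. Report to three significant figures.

Specific growth rate at S = 19.8 mg/L: μ = YkS/(K_s+S) = 0.319·4.74·19.8/(72.6+19.8) = 0.3240 d⁻¹.
Then 1/θ_c = μ − k_d = 0.3240 − 0.112 = 0.2120 d⁻¹, giving θ_c = 4.717 d.

θ_c ≈ 4.72 d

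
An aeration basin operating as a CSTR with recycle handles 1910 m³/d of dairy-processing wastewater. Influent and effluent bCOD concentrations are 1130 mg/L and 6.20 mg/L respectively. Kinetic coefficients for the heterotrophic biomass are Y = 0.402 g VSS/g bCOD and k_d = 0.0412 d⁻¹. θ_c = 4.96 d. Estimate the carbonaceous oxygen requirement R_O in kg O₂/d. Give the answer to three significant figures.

Y_obs = Y / (1 + k_d θ_c) = 0.402 / (1 + 0.0412 × 4.96) = 0.402 / 1.204 = 0.3338.
Mass of bCOD removed per day: Q(S₀ − S) = 1910 × 1124 g/m³ = 2146 kg/d.
Net sludge production P_X = 0.3338 × 2146 = 716.5 kg VSS/d.
Carbonaceous O₂ demand = substrate oxidised − cell-mass equivalent = 2146 − 1.42 × 716.5 = 1129 kg O₂/d.

R_O ≈ 1130 kg O₂/d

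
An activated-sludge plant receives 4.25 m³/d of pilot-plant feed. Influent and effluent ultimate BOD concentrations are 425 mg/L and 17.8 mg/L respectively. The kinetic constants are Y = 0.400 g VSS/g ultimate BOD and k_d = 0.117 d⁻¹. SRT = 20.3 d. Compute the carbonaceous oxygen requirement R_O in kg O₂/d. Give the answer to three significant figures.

R_O ≈ 1.44 kg O₂/d

Observed yield with endogenous decay: Y_obs = Y / (1 + k_d·θ_c) = 0.400 / (1 + 0.117 × 20.3) = 0.400 / 3.375 = 0.1185 g VSS/g ultimate BOD.
Substrate removed = Q·(S₀ − S) = 4.25 m³/d × (425 − 17.8) g/m³ = 1.73×10^3 g/d = 1.731 kg/d.
Net sludge production P_X = 0.1185 × 1.731 = 0.2051 kg VSS/d.
R_O = Q·(S₀ − S) − 1.42·P_X = 1.731 − 1.42 × 0.2051 = 1.439 kg O₂/d.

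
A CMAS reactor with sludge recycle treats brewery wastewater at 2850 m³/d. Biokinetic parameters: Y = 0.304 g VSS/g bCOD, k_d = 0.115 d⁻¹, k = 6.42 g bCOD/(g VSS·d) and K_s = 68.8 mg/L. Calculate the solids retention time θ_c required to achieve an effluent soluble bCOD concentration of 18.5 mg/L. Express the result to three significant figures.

At the target effluent, Y k S/(K_s+S) = 0.304×6.42×18.5/87.30 = 0.4136 d⁻¹.
1/θ_c = 0.4136 − 0.115 = 0.2986 d⁻¹, so θ_c = 3.349 d.

θ_c ≈ 3.35 d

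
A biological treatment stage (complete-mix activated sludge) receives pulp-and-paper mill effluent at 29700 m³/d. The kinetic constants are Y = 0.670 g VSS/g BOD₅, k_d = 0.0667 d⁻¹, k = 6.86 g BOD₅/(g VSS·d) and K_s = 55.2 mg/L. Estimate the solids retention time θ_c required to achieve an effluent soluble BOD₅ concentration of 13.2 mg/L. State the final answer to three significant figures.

θ_c ≈ 1.22 d

At the target effluent, Y k S/(K_s+S) = 0.670×6.86×13.2/68.40 = 0.8870 d⁻¹.
Then 1/θ_c = μ − k_d = 0.8870 − 0.0667 = 0.8203 d⁻¹, giving θ_c = 1.219 d.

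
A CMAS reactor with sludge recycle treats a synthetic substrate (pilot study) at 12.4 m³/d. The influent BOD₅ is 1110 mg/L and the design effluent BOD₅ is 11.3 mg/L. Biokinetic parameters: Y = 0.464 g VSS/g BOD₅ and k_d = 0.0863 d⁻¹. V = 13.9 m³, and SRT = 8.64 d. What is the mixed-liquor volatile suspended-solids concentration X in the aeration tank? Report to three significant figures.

Solving the biomass balance for X: X = Y Q (S₀−S) θ_c / [V (1+k_d θ_c)] = 0.464 × 12.4 × (1110 − 11.3) × 8.64 / [13.9 × (1 + 0.0863 × 8.64)] = 2251 mg/L.

X ≈ 2250 mg/L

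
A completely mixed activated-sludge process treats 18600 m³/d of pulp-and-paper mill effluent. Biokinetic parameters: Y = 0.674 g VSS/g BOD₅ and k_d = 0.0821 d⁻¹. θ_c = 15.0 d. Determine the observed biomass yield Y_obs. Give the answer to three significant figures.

Y_obs ≈ 0.302 g VSS/g BOD₅

Y_obs = Y / (1 + k_d θ_c) = 0.674 / (1 + 0.0821 × 15.0) = 0.674 / 2.232 = 0.3020.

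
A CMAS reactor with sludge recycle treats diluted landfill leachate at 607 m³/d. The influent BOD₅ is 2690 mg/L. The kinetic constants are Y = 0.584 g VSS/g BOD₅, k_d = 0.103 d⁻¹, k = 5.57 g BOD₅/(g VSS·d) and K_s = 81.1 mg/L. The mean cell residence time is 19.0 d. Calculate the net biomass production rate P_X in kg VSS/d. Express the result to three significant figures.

P_X ≈ 322 kg VSS/d

From the Monod/SRT balance for a CMAS, S = K_s·(1+k_d θ_c)/[θ_c·(Y k − k_d) − 1] = 81.1 × (1 + 0.103 × 19.0) / [19.0 × (0.584 × 5.57 − 0.103) − 1] = 239.8 / 58.85 = 4.075 mg/L.
Y_obs = Y / (1 + k_d θ_c) = 0.584 / (1 + 0.103 × 19.0) = 0.584 / 2.957 = 0.1975.
ΔS = 2690 − 4.08 = 2686 mg/L, so the substrate removal rate is 607 × 2686/1000 = 1630 kg BOD₅/d.
So the net sludge growth is P_X = 0.1975 × 1630 = 322.0 kg VSS/d.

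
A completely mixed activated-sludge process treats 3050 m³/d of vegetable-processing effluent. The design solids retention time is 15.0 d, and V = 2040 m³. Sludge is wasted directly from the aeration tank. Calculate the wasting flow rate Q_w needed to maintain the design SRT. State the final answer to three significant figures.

Q_w ≈ 136 m³/d

Wasting from the aeration tank: Q_w = V / θ_c = 2040 / 15.0 = 136.0 m³/d.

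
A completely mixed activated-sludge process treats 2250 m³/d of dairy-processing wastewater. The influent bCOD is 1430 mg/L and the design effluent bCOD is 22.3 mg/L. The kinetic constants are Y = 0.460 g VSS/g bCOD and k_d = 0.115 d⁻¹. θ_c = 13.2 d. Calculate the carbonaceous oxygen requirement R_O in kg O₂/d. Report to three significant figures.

The observed yield is Y_obs = Y/(1 + k_d·θ_c) = 0.460 / (1 + 0.115 × 13.2) = 0.460 / 2.518 = 0.1827 g VSS per g bCOD removed.
Substrate removed = Q·(S₀ − S) = 2250 m³/d × (1430 − 22.3) g/m³ = 3.17×10^6 g/d = 3167 kg/d.
Net sludge production P_X = 0.1827 × 3167 = 578.6 kg VSS/d.
R_O = Q·ΔS − 1.42 P_X = 3167 − 821.6 = 2346 kg O₂/d.

R_O ≈ 2350 kg O₂/d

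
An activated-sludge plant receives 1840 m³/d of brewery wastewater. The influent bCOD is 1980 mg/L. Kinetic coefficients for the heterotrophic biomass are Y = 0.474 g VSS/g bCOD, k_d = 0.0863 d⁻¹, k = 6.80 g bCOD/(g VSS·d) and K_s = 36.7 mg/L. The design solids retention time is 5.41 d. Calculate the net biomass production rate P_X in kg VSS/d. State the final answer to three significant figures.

For a completely mixed reactor with recycle the Lawrence–McCarty relation gives S = K_s·(1 + k_d·θ_c) / [θ_c·(Y·k − k_d) − 1] = 36.7 × (1 + 0.0863 × 5.41) / [5.41 × (0.474 × 6.80 − 0.0863) − 1] = 53.83 / 15.97 = 3.371 mg/L.
Observed yield with endogenous decay: Y_obs = Y / (1 + k_d·θ_c) = 0.474 / (1 + 0.0863 × 5.41) = 0.474 / 1.467 = 0.3231 g VSS/g bCOD.
ΔS = 1980 − 3.37 = 1977 mg/L, so the substrate removal rate is 1840 × 1977/1000 = 3637 kg bCOD/d.
P_X = Y_obs · Q(S₀ − S) = 0.3231 × 3637 = 1175 kg VSS/d.

P_X ≈ 1180 kg VSS/d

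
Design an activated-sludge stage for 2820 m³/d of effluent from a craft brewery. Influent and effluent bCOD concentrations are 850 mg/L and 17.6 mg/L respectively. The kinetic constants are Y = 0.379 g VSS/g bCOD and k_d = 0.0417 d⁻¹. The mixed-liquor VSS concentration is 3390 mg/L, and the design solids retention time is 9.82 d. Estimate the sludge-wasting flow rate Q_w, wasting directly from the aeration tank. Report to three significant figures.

From the SRT design equation V = Y Q (S₀−S) θ_c / [X (1 + k_d θ_c)] = 0.379 × 2820 × (850 − 17.6) × 9.82 / [3390 × (1 + 0.0417 × 9.82)] = 8.74×10^6 / 4778 = 1828 m³.
Wasting from the aeration tank: Q_w = V / θ_c = 1828 / 9.82 = 186.2 m³/d.

Q_w ≈ 186 m³/d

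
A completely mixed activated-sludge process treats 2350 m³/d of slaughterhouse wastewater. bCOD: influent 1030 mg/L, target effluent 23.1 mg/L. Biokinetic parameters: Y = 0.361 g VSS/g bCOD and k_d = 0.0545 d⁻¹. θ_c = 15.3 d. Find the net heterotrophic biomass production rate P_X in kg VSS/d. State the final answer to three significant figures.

Y_obs = Y / (1 + k_d θ_c) = 0.361 / (1 + 0.0545 × 15.3) = 0.361 / 1.834 = 0.1969.
ΔS = 1030 − 23.1 = 1007 mg/L, so the substrate removal rate is 2350 × 1007/1000 = 2366 kg bCOD/d.
So the net sludge growth is P_X = 0.1969 × 2366 = 465.8 kg VSS/d.

P_X ≈ 466 kg VSS/d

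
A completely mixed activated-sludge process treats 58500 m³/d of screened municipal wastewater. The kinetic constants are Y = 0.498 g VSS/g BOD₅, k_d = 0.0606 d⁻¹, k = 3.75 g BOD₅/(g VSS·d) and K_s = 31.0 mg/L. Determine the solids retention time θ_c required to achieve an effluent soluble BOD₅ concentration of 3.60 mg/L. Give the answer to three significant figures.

Specific growth rate at S = 3.60 mg/L: μ = YkS/(K_s+S) = 0.498·3.75·3.60/(31.0+3.60) = 0.1943 d⁻¹.
θ_c = 1/(μ − k_d) = 1/(0.1943 − 0.0606) = 1/0.1337 = 7.479 d.

θ_c ≈ 7.48 d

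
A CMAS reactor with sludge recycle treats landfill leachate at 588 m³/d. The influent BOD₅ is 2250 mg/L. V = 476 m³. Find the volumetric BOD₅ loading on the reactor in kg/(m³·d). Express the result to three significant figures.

L_v = Q S₀ / V = 588 × 2250 × 10⁻³ / 476.0 = 2.779 kg/(m³·d).

L_v ≈ 2.78 kg BOD₅/(m³·d)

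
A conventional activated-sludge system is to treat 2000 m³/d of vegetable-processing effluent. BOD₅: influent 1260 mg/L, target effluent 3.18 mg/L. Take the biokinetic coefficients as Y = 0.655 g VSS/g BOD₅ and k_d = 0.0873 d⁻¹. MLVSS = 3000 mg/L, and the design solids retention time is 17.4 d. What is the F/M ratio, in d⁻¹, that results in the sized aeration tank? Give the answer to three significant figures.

From the SRT design equation V = Y Q (S₀−S) θ_c / [X (1 + k_d θ_c)] = 0.655 × 2000 × (1260 − 3.18) × 17.4 / [3000 × (1 + 0.0873 × 17.4)] = 2.86×10^7 / 7557 = 3791 m³.
F/M = applied load / biomass = Q·S₀/(V·X) = 2000 × 1260 / (3791 × 3000) = 0.2216 d⁻¹.

F/M ≈ 0.222 d⁻¹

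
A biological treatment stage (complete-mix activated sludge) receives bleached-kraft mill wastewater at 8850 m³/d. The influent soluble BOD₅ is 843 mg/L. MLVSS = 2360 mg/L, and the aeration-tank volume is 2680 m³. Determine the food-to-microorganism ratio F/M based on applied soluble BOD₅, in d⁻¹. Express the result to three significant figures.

F/M ≈ 1.18 d⁻¹

Food-to-microorganism ratio F/M = Q S₀ / (V X) = 8850 × 843 / (2680 × 2360) = 1.180 d⁻¹.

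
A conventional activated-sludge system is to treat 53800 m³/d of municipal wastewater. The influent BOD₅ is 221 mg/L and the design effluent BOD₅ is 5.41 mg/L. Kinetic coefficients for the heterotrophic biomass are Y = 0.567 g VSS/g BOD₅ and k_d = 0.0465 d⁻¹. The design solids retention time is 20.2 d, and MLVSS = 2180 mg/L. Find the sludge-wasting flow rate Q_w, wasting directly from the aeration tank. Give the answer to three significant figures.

Steady-state biomass mass balance: V·X·(1 + k_d·θ_c) = Y·Q·(S₀ − S)·θ_c, so V = 0.567 × 53800 × (221 − 5.41) × 20.2 / [2180 × (1 + 0.0465 × 20.2)] = 1.33×10^8 / 4228 = 31423 m³.
With mixed-liquor wasting, θ_c = V/Q_w, so Q_w = V/θ_c = 31423/20.2 = 1556 m³/d.

Q_w ≈ 1560 m³/d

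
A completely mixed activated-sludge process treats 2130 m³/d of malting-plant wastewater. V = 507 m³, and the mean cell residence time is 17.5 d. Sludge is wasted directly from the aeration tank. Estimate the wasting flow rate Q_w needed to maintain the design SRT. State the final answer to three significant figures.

Q_w ≈ 29.0 m³/d

With mixed-liquor wasting, θ_c = V/Q_w, so Q_w = V/θ_c = 507.0/17.5 = 28.97 m³/d.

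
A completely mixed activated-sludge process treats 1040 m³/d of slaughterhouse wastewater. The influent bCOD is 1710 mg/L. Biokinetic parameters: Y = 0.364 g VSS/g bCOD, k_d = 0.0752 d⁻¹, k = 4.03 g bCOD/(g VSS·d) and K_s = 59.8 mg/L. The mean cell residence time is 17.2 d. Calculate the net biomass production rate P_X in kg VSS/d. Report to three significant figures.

Effluent substrate depends only on kinetics and SRT: S = K_s(1 + k_d θ_c) / [θ_c(Yk − k_d) − 1] = 59.8 × (1 + 0.0752 × 17.2) / [17.2 × (0.364 × 4.03 − 0.0752) − 1] = 137.1 / 22.94 = 5.979 mg/L.
Y_obs = Y / (1 + k_d θ_c) = 0.364 / (1 + 0.0752 × 17.2) = 0.364 / 2.293 = 0.1587.
ΔS = 1710 − 5.98 = 1704 mg/L, so the substrate removal rate is 1040 × 1704/1000 = 1772 kg bCOD/d.
Biomass produced: P_X = Y_obs·Q·ΔS = 0.1587 × 1772 ≈ 281.3 kg VSS/d.

P_X ≈ 281 kg VSS/d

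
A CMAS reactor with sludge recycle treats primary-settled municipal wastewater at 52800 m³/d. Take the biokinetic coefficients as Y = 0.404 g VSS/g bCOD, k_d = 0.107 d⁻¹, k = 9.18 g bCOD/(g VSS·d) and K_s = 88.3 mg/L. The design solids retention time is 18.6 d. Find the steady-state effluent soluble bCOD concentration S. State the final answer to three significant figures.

For a completely mixed reactor with recycle the Lawrence–McCarty relation gives S = K_s·(1 + k_d·θ_c) / [θ_c·(Y·k − k_d) − 1] = 88.3 × (1 + 0.107 × 18.6) / [18.6 × (0.404 × 9.18 − 0.107) − 1] = 264.0 / 65.99 = 4.001 mg/L.

S ≈ 4.00 mg/L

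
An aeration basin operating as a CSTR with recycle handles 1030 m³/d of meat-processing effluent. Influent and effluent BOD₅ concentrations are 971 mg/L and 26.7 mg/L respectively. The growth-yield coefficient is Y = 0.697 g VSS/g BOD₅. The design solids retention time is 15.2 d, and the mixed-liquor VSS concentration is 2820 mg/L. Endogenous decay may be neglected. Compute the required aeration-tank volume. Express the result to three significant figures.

With k_d = 0 the design equation reduces to V = Y Q (S₀−S) θ_c / X = 0.697 × 1030 × (971 − 26.7) × 15.2 / 2820 = 3654 m³.

V ≈ 3650 m³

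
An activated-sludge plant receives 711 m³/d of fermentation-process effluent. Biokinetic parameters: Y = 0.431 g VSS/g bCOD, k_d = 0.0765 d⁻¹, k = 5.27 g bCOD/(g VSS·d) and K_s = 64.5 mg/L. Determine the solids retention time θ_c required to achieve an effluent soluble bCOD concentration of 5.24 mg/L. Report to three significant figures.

At the target effluent, Y k S/(K_s+S) = 0.431×5.27×5.24/69.74 = 0.1707 d⁻¹.
θ_c = 1/(μ − k_d) = 1/(0.1707 − 0.0765) = 1/0.09416 = 10.62 d.

θ_c ≈ 10.6 d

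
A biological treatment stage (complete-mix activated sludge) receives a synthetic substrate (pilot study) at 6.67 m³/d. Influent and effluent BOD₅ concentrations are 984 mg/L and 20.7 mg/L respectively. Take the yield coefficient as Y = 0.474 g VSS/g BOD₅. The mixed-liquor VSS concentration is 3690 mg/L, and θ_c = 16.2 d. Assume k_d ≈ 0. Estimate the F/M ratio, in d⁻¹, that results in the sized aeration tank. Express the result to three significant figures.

F/M ≈ 0.133 d⁻¹

With k_d = 0 the design equation reduces to V = Y Q (S₀−S) θ_c / X = 0.474 × 6.67 × (984 − 20.7) × 16.2 / 3690 = 13.37 m³.
F/M = applied load / biomass = Q·S₀/(V·X) = 6.67 × 984 / (13.37 × 3690) = 0.1330 d⁻¹.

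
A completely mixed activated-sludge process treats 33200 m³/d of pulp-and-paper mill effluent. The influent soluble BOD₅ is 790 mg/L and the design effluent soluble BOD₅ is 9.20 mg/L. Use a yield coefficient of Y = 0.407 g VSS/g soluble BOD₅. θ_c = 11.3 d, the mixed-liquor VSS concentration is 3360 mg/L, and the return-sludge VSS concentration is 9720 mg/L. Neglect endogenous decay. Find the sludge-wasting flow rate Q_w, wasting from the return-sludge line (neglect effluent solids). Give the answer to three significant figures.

Q_w ≈ 1090 m³/d

With k_d = 0 the design equation reduces to V = Y Q (S₀−S) θ_c / X = 0.407 × 33200 × (790 − 9.20) × 11.3 / 3360 = 35482 m³.
θ_c = V·X/(Q_w·X_r) when wasting from the recycle, so Q_w = V·X/(θ_c·X_r) = 35482 × 3360 / (11.3 × 9720) = 1085 m³/d.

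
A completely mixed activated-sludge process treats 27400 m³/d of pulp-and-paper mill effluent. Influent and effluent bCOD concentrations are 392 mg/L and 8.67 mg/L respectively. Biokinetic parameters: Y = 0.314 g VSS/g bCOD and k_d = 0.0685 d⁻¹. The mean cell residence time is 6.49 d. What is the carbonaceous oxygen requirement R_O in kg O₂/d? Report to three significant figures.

R_O ≈ 7260 kg O₂/d

Correct the yield for decay: Y_obs = Y/(1 + k_d θ_c) = 0.314 / (1 + 0.0685 × 6.49) = 0.314 / 1.445 = 0.2174.
Mass of bCOD removed per day: Q(S₀ − S) = 27400 × 383.3 g/m³ = 10503 kg/d.
Biomass synthesised: P_X = Y_obs × 10503 = 2283 kg VSS/d.
R_O = Q·ΔS − 1.42 P_X = 10503 − 3242 = 7261 kg O₂/d.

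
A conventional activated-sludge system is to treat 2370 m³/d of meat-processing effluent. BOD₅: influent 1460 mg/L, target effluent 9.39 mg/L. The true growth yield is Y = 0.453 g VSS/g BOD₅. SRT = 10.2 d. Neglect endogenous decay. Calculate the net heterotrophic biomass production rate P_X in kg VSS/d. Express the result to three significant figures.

No decay correction is needed, so Y_obs = Y = 0.453.
Q·(S₀ − S) = 2370 × (1460 − 9.39) × 10⁻³ = 3438 kg/d removed.
Biomass produced: P_X = Y_obs·Q·ΔS = 0.4530 × 3438 ≈ 1557 kg VSS/d.

P_X ≈ 1560 kg VSS/d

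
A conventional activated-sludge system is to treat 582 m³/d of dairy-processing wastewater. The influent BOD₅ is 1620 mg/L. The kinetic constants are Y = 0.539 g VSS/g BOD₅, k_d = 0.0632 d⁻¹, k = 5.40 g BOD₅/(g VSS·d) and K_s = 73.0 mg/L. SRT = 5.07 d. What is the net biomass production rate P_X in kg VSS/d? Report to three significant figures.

For a completely mixed reactor with recycle the Lawrence–McCarty relation gives S = K_s·(1 + k_d·θ_c) / [θ_c·(Y·k − k_d) − 1] = 73.0 × (1 + 0.0632 × 5.07) / [5.07 × (0.539 × 5.40 − 0.0632) − 1] = 96.39 / 13.44 = 7.174 mg/L.
Correct the yield for decay: Y_obs = Y/(1 + k_d θ_c) = 0.539 / (1 + 0.0632 × 5.07) = 0.539 / 1.320 = 0.4082.
ΔS = 1620 − 7.17 = 1613 mg/L, so the substrate removal rate is 582 × 1613/1000 = 938.7 kg BOD₅/d.
Biomass produced: P_X = Y_obs·Q·ΔS = 0.4082 × 938.7 ≈ 383.2 kg VSS/d.

P_X ≈ 383 kg VSS/d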